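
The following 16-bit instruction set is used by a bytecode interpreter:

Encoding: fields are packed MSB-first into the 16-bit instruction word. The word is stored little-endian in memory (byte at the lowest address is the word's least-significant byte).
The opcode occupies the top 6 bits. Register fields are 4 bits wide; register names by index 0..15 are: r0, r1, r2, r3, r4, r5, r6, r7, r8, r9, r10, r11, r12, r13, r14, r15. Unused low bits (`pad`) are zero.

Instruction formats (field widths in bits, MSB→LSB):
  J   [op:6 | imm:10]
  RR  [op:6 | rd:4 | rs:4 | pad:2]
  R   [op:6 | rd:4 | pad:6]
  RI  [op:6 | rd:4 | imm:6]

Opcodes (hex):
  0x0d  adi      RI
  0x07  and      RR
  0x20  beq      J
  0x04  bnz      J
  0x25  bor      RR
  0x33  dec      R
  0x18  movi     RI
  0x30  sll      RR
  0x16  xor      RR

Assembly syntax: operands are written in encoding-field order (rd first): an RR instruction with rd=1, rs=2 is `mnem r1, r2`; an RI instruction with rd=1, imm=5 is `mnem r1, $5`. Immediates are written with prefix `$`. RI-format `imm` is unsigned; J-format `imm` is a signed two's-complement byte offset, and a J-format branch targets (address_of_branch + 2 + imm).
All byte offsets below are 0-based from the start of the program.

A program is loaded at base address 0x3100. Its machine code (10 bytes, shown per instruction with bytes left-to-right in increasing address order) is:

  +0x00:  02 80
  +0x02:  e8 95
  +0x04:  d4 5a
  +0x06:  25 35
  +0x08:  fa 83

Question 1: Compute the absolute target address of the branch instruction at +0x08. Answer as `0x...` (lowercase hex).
0x3104

[08] fa 83 → 0x83fa
  op=0x83fa>>10=0x20 ⇒ beq (J)
  imm: (w>>0)&0x3ff=0x3fa (s10→-6) → $-6
  target = base 0x3100 + off 0x08 + 2 + imm -6 = 0x3104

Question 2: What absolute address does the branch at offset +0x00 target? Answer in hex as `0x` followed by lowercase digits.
off 0x00: read 02 80 as little → 0x8002
  top 6b → 0x20 → beq [J]
  imm@[9:0]=0x2 ⇒ $2
  target = base 0x3100 + off 0x00 + 2 + imm 2 = 0x3104

0x3104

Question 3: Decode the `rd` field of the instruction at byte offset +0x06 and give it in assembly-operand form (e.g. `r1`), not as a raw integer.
r4

[06] 25 35 → 0x3525
  opcode bits[15:10]=0xd: adi/RI
  rd@[9:6]=0x4 ⇒ r4
  imm@[5:0]=0x25 ⇒ $37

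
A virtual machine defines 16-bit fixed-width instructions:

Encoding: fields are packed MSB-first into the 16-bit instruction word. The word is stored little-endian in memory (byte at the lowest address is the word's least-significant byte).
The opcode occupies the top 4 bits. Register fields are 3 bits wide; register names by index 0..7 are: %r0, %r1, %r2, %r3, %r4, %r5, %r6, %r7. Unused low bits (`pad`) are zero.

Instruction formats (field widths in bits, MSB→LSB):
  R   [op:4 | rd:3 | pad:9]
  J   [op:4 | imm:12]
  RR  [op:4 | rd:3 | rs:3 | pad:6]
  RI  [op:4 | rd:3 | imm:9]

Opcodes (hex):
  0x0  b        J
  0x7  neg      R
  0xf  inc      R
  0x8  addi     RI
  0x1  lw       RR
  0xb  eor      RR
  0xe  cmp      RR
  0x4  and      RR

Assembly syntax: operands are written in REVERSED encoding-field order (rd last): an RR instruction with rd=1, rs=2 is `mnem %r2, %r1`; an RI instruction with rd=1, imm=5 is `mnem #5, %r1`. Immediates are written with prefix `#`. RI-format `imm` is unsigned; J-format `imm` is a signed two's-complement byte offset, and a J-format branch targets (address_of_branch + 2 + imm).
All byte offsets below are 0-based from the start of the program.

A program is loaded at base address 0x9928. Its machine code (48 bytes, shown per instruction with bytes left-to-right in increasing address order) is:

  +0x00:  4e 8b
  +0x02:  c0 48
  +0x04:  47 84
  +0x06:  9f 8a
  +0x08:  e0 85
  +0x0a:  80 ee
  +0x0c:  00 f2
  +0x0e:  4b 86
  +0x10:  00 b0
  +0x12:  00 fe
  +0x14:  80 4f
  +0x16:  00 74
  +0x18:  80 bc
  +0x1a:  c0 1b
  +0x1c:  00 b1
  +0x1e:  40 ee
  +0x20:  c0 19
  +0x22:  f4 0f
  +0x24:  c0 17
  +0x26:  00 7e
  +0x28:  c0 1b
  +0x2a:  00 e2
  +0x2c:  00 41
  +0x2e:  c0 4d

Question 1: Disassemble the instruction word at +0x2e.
off 0x2e: read c0 4d as little → 0x4dc0
  opcode bits[15:12]=0x4: and/RR
  rd@[11:9]=0x6 ⇒ %r6
  rs@[8:6]=0x7 ⇒ %r7

and %r7, %r6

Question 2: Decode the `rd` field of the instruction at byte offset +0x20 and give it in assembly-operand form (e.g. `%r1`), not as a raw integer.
%r4

+0x20: c0 19 ⇒ word 0x19c0 (little)
  opcode bits[15:12]=0x1: lw/RR
  [11:9] rd=4 = %r4
  [8:6] rs=7 = %r7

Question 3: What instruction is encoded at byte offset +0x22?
off 0x22: read f4 0f as little → 0x0ff4
  opcode bits[15:12]=0x0: b/J
  imm@[11:0]=0xff4 (s12→-12) ⇒ #-12

b #-12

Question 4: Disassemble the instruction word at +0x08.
addi #480, %r2

+0x08: e0 85 ⇒ word 0x85e0 (little)
  op=0x85e0>>12=0x8 ⇒ addi (RI)
  [11:9] rd=2 = %r2
  [8:0] imm=480 = #480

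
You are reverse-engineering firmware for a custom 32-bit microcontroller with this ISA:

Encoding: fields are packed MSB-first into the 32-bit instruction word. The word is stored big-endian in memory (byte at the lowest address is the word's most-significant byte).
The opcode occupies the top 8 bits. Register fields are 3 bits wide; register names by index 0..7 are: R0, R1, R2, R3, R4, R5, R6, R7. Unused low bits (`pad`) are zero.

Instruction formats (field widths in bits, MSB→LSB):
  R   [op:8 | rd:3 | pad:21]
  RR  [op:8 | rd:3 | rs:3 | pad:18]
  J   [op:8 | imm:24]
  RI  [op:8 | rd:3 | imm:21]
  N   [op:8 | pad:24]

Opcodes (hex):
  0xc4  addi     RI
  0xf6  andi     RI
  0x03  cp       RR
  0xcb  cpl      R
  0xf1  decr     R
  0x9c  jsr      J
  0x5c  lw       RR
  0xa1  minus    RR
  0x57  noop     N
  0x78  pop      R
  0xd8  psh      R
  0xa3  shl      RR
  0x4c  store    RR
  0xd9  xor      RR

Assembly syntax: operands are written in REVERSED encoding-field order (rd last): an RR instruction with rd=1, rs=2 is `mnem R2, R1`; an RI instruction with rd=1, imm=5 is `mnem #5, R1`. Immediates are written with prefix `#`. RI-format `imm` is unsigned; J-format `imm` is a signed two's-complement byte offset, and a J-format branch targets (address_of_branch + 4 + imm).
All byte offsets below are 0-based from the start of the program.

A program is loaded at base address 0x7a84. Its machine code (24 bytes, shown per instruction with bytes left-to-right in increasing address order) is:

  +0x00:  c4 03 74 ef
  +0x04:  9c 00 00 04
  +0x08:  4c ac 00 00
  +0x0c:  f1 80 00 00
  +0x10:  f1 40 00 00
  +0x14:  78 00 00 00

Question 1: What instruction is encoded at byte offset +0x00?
addi #226543, R0

+0x00: c4 03 74 ef ⇒ word 0xc40374ef (big)
  op=0xc40374ef>>24=0xc4 ⇒ addi (RI)
  rd@[23:21]=0x0 ⇒ R0
  imm@[20:0]=0x374ef ⇒ #226543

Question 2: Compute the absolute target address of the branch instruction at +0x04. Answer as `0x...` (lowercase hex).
0x7a90

off 0x04: read 9c 00 00 04 as big → 0x9c000004
  op=0x9c000004>>24=0x9c ⇒ jsr (J)
  imm@[23:0]=0x4 ⇒ #4
  target = base 0x7a84 + off 0x04 + 4 + imm 4 = 0x7a90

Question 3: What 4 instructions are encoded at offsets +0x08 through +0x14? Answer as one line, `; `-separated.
store R3, R5; decr R4; decr R2; pop R0

off 0x08: read 4c ac 00 00 as big → 0x4cac0000
  top 8b → 0x4c → store [RR]
  rd: (w>>21)&0x7=0x5 → R5
  rs: (w>>18)&0x7=0x3 → R3
off 0x0c: read f1 80 00 00 as big → 0xf1800000
  top 8b → 0xf1 → decr [R]
  rd: (w>>21)&0x7=0x4 → R4
off 0x10: read f1 40 00 00 as big → 0xf1400000
  top 8b → 0xf1 → decr [R]
  rd: (w>>21)&0x7=0x2 → R2
off 0x14: read 78 00 00 00 as big → 0x78000000
  top 8b → 0x78 → pop [R]
  rd: (w>>21)&0x7=0x0 → R0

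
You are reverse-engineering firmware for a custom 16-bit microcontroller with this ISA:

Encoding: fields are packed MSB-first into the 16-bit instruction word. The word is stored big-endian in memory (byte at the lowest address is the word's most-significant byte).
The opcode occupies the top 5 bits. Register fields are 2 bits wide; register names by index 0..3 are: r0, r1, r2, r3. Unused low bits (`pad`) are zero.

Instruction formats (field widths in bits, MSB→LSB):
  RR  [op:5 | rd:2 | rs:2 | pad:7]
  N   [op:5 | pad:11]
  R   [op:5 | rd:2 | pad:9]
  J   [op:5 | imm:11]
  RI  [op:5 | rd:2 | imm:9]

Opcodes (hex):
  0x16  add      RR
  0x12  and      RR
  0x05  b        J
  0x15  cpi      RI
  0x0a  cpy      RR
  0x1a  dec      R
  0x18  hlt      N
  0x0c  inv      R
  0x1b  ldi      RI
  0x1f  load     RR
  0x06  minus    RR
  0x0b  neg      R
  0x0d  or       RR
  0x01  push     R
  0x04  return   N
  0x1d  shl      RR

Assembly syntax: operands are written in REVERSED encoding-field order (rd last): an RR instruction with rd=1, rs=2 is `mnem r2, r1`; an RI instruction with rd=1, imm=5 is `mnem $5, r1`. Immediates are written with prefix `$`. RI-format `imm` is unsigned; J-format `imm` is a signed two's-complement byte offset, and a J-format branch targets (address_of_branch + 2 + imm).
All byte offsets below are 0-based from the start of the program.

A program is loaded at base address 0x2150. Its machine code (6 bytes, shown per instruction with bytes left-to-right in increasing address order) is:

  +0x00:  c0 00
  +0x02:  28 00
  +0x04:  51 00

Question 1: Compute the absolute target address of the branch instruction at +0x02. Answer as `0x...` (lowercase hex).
off 0x02: read 28 00 as big → 0x2800
  top 5b → 0x5 → b [J]
  [10:0] imm=0 = $0
  target = base 0x2150 + off 0x02 + 2 + imm 0 = 0x2154

0x2154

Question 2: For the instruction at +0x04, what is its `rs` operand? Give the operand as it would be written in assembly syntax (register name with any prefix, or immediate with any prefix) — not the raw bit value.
off 0x04: read 51 00 as big → 0x5100
  op=0x5100>>11=0xa ⇒ cpy (RR)
  rd@[10:9]=0x0 ⇒ r0
  rs@[8:7]=0x2 ⇒ r2

r2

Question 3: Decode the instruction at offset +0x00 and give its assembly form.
hlt

[00] c0 00 → 0xc000
  top 5b → 0x18 → hlt [N]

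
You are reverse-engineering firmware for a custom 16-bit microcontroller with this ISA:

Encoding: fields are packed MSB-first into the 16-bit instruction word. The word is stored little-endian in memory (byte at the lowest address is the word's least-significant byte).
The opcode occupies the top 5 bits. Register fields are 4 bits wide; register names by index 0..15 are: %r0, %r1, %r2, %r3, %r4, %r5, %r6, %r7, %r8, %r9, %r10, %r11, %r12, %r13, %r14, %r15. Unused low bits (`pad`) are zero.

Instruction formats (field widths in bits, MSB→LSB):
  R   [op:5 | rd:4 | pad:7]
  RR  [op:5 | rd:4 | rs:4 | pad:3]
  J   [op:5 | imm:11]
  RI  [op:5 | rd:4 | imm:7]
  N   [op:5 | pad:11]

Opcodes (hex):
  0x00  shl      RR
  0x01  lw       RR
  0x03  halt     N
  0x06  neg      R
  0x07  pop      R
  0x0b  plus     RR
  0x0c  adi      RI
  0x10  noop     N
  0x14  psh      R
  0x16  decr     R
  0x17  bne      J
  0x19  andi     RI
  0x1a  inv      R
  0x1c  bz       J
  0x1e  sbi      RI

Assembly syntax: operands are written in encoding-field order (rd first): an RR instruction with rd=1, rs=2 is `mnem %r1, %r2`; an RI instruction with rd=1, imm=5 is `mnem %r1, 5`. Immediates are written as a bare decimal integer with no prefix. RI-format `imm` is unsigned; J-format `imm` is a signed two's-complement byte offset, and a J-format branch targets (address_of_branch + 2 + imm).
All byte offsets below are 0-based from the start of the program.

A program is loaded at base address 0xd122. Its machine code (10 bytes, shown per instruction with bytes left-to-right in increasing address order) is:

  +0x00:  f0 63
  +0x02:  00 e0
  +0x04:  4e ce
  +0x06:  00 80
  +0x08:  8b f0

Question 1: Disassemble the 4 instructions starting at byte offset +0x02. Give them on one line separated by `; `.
bz 0; andi %r12, 78; noop; sbi %r1, 11

+0x02: 00 e0 ⇒ word 0xe000 (little)
  opcode bits[15:11]=0x1c: bz/J
  imm: (w>>0)&0x7ff=0x0 → 0
+0x04: 4e ce ⇒ word 0xce4e (little)
  opcode bits[15:11]=0x19: andi/RI
  rd: (w>>7)&0xf=0xc → %r12
  imm: (w>>0)&0x7f=0x4e → 78
+0x06: 00 80 ⇒ word 0x8000 (little)
  opcode bits[15:11]=0x10: noop/N
+0x08: 8b f0 ⇒ word 0xf08b (little)
  opcode bits[15:11]=0x1e: sbi/RI
  rd: (w>>7)&0xf=0x1 → %r1
  imm: (w>>0)&0x7f=0xb → 11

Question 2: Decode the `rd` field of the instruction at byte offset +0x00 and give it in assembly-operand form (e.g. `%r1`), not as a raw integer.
%r7

@+00  little-endian(f0 63) = 0x63f0
  opcode bits[15:11]=0xc: adi/RI
  [10:7] rd=7 = %r7
  [6:0] imm=112 = 112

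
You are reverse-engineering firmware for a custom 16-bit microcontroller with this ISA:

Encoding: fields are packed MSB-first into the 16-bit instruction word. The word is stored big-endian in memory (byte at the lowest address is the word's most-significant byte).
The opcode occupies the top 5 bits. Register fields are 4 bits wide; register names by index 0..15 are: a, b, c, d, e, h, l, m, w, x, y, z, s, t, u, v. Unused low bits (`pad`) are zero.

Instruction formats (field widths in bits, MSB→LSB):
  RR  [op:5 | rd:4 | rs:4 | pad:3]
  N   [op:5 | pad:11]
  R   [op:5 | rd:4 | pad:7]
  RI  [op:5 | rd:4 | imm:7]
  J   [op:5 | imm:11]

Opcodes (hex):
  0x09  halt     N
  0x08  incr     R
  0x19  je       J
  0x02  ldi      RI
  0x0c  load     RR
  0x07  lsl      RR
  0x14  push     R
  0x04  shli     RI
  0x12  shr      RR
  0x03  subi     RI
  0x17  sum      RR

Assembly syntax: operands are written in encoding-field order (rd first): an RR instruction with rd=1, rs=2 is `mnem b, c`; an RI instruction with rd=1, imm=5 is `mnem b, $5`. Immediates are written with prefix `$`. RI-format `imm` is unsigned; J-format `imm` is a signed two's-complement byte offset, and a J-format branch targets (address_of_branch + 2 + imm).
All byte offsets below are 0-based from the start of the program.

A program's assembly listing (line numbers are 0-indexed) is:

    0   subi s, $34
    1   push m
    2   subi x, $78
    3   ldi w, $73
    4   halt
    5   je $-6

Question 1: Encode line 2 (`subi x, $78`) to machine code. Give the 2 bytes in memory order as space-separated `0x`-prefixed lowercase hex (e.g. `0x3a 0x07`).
line 2 (subi): pack op=0x3:5|rd=9:4|imm=78:7 = 0x1cce; big→ 1c ce

0x1c 0xce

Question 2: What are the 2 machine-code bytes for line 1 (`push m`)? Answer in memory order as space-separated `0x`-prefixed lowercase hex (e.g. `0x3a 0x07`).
0xa3 0x80

L1: push op=0x14:5|rd=7:4|pad=0:7 ⇒ 0xa380 ⇒ big a3 80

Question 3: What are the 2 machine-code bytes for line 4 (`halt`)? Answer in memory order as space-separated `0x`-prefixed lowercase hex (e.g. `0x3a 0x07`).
0x48 0x00

L4: halt op=0x9:5|pad=0:11 ⇒ 0x4800 ⇒ big 48 00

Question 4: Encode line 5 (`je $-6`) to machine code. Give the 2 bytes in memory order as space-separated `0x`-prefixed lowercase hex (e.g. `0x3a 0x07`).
0xcf 0xfa

line 5 (je): pack op=0x19:5|imm=-6:11 = 0xcffa; big→ cf fa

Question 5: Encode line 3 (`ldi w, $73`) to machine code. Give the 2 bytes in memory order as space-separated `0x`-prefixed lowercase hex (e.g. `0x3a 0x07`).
0x14 0x49

3. ldi fields op=0x2:5|rd=8:4|imm=73:7 → word 1449h → 14 49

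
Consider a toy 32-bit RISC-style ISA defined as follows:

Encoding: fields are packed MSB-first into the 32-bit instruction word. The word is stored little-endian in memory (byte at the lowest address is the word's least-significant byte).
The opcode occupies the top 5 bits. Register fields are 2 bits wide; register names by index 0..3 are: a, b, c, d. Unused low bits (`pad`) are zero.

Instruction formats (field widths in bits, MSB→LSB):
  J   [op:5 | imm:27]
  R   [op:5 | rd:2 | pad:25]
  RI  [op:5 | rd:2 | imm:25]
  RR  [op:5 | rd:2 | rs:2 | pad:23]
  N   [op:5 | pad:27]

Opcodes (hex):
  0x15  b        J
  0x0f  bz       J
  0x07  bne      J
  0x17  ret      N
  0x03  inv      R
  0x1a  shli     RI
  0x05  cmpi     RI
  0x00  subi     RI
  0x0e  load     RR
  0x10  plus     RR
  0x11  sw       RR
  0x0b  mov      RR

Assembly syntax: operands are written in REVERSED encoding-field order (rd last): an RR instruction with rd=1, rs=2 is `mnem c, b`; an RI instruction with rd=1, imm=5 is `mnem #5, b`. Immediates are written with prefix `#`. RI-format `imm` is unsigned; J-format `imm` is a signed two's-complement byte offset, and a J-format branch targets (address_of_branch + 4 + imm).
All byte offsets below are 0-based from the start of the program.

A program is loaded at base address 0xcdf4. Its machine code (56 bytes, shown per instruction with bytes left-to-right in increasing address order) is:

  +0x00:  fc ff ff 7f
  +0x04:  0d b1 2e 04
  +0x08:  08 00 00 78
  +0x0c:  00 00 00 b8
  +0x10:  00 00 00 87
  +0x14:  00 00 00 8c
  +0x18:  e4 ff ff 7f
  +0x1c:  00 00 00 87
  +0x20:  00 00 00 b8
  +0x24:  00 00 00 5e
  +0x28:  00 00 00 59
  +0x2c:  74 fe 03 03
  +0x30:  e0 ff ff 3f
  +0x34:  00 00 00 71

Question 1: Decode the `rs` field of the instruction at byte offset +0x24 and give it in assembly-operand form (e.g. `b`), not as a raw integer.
@+24  little-endian(00 00 00 5e) = 0x5e000000
  top 5b → 0xb → mov [RR]
  [26:25] rd=3 = d
  [24:23] rs=0 = a

a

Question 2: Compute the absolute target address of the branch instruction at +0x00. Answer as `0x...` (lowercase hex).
+0x00: fc ff ff 7f ⇒ word 0x7ffffffc (little)
  op=0x7ffffffc>>27=0xf ⇒ bz (J)
  imm@[26:0]=0x7fffffc (s27→-4) ⇒ #-4
  target = base 0xcdf4 + off 0x00 + 4 + imm -4 = 0xcdf4

0xcdf4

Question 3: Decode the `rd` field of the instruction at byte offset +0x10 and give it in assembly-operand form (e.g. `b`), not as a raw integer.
d

+0x10: 00 00 00 87 ⇒ word 0x87000000 (little)
  op=0x87000000>>27=0x10 ⇒ plus (RR)
  rd: (w>>25)&0x3=0x3 → d
  rs: (w>>23)&0x3=0x2 → c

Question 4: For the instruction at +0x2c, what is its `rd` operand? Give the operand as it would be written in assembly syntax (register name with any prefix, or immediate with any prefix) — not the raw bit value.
+0x2c: 74 fe 03 03 ⇒ word 0x0303fe74 (little)
  top 5b → 0x0 → subi [RI]
  [26:25] rd=1 = b
  [24:0] imm=17038964 = #17038964

b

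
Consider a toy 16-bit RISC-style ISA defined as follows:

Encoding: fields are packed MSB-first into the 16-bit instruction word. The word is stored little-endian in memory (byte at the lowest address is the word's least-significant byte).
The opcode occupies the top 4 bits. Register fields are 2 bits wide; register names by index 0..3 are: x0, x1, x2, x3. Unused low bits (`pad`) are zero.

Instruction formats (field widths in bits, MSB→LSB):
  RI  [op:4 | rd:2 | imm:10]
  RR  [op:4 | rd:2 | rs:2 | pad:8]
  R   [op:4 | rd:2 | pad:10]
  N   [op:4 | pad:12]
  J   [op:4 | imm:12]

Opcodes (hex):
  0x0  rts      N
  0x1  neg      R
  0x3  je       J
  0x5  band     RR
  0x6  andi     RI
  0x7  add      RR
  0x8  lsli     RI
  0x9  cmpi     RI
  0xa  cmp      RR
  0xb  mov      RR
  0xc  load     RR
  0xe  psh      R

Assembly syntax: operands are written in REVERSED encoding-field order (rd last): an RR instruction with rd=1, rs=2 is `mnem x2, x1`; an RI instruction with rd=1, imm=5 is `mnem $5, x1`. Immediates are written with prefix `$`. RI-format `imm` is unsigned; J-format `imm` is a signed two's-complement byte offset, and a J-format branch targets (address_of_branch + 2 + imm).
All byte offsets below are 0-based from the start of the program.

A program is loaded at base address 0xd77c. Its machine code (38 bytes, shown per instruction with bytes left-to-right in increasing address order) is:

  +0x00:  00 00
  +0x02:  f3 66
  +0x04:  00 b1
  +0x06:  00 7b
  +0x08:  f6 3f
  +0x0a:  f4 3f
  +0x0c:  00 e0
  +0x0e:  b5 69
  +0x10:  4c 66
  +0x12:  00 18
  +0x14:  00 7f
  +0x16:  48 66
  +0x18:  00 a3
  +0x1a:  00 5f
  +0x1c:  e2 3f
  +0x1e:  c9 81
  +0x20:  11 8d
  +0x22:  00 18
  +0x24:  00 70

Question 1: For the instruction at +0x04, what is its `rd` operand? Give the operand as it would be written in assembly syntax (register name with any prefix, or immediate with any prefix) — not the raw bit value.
[04] 00 b1 → 0xb100
  op=0xb100>>12=0xb ⇒ mov (RR)
  rd: (w>>10)&0x3=0x0 → x0
  rs: (w>>8)&0x3=0x1 → x1

x0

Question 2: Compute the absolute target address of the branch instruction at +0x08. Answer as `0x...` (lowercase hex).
[08] f6 3f → 0x3ff6
  top 4b → 0x3 → je [J]
  imm: (w>>0)&0xfff=0xff6 (s12→-10) → $-10
  target = base 0xd77c + off 0x08 + 2 + imm -10 = 0xd77c

0xd77c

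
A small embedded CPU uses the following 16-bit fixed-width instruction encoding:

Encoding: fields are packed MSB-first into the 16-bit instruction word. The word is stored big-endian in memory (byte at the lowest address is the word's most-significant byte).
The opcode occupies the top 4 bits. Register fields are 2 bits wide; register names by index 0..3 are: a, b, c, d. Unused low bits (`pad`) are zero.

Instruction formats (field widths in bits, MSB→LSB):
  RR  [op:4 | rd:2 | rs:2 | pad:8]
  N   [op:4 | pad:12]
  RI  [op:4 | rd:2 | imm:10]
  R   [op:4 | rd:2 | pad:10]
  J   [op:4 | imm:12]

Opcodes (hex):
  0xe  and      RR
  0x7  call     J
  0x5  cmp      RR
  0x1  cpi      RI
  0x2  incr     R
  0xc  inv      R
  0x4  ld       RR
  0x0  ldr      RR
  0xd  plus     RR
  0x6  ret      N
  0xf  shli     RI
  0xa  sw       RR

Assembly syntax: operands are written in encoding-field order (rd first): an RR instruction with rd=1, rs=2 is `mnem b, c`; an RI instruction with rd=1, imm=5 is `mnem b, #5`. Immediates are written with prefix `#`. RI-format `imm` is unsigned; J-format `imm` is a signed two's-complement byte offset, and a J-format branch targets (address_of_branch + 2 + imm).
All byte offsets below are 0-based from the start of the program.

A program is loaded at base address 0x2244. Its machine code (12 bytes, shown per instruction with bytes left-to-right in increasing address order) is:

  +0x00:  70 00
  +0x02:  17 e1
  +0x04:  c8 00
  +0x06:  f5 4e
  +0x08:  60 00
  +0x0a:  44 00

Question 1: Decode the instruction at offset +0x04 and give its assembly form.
inv c

@+04  big-endian(c8 00) = 0xc800
  opcode bits[15:12]=0xc: inv/R
  rd: (w>>10)&0x3=0x2 → c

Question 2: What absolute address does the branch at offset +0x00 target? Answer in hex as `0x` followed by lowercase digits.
+0x00: 70 00 ⇒ word 0x7000 (big)
  top 4b → 0x7 → call [J]
  imm@[11:0]=0x0 ⇒ #0
  target = base 0x2244 + off 0x00 + 2 + imm 0 = 0x2246

0x2246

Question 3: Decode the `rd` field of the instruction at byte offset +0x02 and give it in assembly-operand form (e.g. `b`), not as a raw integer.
b

off 0x02: read 17 e1 as big → 0x17e1
  op=0x17e1>>12=0x1 ⇒ cpi (RI)
  rd@[11:10]=0x1 ⇒ b
  imm@[9:0]=0x3e1 ⇒ #993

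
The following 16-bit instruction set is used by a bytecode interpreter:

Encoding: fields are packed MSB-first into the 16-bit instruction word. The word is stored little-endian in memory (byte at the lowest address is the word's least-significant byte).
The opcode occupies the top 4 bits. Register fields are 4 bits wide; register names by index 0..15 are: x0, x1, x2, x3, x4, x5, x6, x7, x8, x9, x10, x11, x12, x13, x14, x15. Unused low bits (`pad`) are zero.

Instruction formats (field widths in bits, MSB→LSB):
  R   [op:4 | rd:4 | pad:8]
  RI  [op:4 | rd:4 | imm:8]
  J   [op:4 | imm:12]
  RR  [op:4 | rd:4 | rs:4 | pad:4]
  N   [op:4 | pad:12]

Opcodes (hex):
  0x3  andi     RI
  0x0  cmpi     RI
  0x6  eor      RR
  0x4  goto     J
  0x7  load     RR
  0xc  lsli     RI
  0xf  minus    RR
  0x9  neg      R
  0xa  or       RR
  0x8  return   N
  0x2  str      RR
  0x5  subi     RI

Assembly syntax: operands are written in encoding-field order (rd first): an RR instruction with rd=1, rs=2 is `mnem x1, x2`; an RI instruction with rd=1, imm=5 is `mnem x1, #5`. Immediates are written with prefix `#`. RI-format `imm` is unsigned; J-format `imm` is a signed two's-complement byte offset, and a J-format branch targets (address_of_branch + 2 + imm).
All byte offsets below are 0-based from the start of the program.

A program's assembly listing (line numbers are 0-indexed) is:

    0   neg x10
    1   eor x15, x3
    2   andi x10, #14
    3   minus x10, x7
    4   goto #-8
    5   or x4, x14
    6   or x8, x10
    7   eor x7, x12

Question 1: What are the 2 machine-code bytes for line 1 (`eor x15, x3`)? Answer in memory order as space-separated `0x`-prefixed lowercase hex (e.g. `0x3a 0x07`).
0x30 0x6f

L1: eor op=0x6:4|rd=15:4|rs=3:4|pad=0:4 ⇒ 0x6f30 ⇒ little 30 6f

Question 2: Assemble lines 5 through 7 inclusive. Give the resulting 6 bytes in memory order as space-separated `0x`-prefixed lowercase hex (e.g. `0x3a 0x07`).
0xe0 0xa4 0xa0 0xa8 0xc0 0x67

5. or fields op=0xa:4|rd=4:4|rs=14:4|pad=0:4 → word a4e0h → e0 a4
6. or fields op=0xa:4|rd=8:4|rs=10:4|pad=0:4 → word a8a0h → a0 a8
7. eor fields op=0x6:4|rd=7:4|rs=12:4|pad=0:4 → word 67c0h → c0 67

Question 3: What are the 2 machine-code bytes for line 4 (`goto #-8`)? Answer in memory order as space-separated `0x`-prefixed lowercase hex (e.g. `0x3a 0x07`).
line 4 (goto): pack op=0x4:4|imm=-8:12 = 0x4ff8; little→ f8 4f

0xf8 0x4f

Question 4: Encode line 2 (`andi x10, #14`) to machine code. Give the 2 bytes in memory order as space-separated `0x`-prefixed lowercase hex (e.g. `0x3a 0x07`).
L2: andi op=0x3:4|rd=10:4|imm=14:8 ⇒ 0x3a0e ⇒ little 0e 3a

0x0e 0x3a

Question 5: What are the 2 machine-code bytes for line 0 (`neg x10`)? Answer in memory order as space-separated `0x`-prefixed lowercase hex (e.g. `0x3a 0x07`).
L0: neg op=0x9:4|rd=10:4|pad=0:8 ⇒ 0x9a00 ⇒ little 00 9a

0x00 0x9a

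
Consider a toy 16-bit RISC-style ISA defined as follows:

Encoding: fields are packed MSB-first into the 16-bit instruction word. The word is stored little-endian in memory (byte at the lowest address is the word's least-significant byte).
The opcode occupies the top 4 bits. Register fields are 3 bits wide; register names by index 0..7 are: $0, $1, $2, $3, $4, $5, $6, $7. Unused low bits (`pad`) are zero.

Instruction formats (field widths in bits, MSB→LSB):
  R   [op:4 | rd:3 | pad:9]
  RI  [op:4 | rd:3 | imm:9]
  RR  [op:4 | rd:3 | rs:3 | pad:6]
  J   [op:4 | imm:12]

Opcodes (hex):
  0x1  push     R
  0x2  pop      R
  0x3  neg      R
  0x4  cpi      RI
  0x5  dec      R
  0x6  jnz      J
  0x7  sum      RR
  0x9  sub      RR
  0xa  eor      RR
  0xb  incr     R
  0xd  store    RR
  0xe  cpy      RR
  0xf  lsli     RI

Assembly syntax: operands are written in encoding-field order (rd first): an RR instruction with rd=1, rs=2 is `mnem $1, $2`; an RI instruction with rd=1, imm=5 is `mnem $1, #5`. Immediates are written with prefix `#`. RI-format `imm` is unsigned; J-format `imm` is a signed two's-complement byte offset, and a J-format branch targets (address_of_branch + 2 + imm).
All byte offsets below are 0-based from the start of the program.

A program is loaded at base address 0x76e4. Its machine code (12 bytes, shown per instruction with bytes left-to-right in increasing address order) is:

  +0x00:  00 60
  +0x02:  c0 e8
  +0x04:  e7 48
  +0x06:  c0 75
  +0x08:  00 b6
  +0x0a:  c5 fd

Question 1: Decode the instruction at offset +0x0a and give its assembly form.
lsli $6, #453

[0a] c5 fd → 0xfdc5
  op=0xfdc5>>12=0xf ⇒ lsli (RI)
  rd: (w>>9)&0x7=0x6 → $6
  imm: (w>>0)&0x1ff=0x1c5 → #453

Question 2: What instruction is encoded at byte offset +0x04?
cpi $4, #231

[04] e7 48 → 0x48e7
  top 4b → 0x4 → cpi [RI]
  rd: (w>>9)&0x7=0x4 → $4
  imm: (w>>0)&0x1ff=0xe7 → #231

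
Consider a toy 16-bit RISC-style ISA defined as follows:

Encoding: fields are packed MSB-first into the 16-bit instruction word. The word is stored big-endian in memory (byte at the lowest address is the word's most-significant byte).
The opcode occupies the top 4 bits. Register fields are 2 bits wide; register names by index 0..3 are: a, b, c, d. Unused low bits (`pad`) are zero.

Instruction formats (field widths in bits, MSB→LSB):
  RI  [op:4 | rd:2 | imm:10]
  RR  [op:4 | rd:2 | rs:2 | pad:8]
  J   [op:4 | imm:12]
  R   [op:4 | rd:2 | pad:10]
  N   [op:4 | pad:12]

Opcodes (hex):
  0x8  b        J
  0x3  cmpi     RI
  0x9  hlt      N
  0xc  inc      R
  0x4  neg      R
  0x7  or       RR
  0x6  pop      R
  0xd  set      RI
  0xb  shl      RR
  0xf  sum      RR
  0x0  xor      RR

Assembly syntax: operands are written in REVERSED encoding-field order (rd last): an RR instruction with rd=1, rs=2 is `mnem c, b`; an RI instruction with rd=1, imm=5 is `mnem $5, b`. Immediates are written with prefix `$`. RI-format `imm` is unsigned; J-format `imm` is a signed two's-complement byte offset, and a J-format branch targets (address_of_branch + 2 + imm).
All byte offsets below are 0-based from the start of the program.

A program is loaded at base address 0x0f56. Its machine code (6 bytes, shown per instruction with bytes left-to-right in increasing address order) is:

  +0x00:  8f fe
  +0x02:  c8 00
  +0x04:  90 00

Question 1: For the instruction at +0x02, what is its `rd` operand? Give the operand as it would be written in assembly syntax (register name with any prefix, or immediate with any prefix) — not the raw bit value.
+0x02: c8 00 ⇒ word 0xc800 (big)
  opcode bits[15:12]=0xc: inc/R
  rd: (w>>10)&0x3=0x2 → c

c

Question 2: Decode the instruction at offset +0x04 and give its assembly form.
@+04  big-endian(90 00) = 0x9000
  top 4b → 0x9 → hlt [N]

hlt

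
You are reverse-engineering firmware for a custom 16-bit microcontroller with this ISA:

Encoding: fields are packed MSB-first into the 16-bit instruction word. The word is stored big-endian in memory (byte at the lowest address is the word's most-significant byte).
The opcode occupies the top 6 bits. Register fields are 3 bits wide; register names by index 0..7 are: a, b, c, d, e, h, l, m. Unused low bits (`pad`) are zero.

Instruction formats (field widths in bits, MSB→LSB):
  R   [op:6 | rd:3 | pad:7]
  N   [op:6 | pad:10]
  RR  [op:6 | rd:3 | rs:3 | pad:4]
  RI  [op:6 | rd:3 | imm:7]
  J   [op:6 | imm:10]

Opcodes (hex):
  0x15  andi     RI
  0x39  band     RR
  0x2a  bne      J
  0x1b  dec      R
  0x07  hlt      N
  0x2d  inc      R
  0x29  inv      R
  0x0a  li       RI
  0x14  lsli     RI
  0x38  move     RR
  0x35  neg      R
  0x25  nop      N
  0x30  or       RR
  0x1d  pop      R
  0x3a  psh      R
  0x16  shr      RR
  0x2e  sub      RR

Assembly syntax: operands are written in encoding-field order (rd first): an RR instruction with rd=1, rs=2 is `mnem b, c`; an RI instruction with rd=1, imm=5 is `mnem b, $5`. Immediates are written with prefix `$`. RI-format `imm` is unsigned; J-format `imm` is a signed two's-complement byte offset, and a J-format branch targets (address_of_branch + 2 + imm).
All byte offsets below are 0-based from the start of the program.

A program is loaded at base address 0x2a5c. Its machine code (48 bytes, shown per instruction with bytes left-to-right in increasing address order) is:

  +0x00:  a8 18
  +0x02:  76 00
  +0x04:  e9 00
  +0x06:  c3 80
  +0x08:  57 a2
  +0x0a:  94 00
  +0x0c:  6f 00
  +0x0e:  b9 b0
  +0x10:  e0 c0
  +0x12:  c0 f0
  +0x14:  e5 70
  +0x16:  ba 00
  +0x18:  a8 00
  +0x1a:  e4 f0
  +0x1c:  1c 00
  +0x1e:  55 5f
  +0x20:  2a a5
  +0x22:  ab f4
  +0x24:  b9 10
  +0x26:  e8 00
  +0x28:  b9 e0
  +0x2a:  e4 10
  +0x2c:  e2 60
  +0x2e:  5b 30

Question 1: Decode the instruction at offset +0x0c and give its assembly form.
@+0c  big-endian(6f 00) = 0x6f00
  top 6b → 0x1b → dec [R]
  [9:7] rd=6 = l

dec l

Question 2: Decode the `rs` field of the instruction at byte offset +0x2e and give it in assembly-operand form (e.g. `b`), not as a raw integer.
d

+0x2e: 5b 30 ⇒ word 0x5b30 (big)
  opcode bits[15:10]=0x16: shr/RR
  [9:7] rd=6 = l
  [6:4] rs=3 = d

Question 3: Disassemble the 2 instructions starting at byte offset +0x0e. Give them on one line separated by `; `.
sub d, d; move b, e

off 0x0e: read b9 b0 as big → 0xb9b0
  opcode bits[15:10]=0x2e: sub/RR
  rd: (w>>7)&0x7=0x3 → d
  rs: (w>>4)&0x7=0x3 → d
off 0x10: read e0 c0 as big → 0xe0c0
  opcode bits[15:10]=0x38: move/RR
  rd: (w>>7)&0x7=0x1 → b
  rs: (w>>4)&0x7=0x4 → e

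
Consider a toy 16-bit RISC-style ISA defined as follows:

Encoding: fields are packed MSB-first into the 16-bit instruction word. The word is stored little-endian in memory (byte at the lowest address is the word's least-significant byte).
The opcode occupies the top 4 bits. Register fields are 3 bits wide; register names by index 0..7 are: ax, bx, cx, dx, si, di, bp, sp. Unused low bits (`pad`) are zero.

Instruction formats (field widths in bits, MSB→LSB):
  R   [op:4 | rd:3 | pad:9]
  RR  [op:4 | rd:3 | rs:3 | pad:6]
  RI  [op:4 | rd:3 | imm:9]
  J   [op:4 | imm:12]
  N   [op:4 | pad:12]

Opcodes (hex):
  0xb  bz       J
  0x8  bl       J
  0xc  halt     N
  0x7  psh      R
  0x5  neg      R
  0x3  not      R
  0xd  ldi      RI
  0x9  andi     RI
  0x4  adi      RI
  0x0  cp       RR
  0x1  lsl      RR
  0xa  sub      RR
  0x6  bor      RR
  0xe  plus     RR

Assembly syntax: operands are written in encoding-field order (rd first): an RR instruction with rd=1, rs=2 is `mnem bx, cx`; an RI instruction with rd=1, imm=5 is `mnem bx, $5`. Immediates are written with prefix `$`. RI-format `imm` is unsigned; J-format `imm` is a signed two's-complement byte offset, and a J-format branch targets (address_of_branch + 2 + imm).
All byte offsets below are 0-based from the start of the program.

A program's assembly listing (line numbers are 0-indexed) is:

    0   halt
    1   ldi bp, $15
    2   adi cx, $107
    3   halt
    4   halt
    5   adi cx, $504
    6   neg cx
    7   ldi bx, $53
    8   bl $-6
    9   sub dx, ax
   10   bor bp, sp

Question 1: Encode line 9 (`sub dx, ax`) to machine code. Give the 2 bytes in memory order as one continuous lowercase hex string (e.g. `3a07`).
00a6

9. sub fields op=0xa:4|rd=3:3|rs=0:3|pad=0:6 → word a600h → 00 a6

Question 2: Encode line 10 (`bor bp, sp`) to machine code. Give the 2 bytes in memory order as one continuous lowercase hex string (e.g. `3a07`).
L10: bor op=0x6:4|rd=6:3|rs=7:3|pad=0:6 ⇒ 0x6dc0 ⇒ little c0 6d

c06d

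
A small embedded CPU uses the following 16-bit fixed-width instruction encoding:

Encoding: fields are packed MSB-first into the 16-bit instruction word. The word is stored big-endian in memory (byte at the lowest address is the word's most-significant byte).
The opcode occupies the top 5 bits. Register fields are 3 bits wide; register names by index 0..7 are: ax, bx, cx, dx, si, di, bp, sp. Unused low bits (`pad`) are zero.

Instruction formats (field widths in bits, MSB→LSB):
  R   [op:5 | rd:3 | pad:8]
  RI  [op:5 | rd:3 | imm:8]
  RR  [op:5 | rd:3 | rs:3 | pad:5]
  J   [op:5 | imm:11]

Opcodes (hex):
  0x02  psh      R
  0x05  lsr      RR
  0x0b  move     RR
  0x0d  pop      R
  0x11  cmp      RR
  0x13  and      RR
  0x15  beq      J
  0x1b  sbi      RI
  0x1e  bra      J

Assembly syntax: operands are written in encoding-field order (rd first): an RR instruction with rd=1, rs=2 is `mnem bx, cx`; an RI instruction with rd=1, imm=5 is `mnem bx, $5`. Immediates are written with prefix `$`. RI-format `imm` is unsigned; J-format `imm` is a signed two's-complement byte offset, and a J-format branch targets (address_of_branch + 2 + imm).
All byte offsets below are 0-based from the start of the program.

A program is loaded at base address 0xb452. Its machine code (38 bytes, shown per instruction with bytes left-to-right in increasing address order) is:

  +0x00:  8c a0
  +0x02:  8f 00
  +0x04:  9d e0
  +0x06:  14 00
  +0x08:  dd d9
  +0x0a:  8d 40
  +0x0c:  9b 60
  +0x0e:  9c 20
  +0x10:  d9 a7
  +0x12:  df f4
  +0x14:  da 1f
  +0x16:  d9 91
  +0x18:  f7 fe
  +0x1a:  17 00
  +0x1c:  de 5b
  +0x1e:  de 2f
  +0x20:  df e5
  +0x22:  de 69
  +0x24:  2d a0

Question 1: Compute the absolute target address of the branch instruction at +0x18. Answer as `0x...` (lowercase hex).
0xb46a

+0x18: f7 fe ⇒ word 0xf7fe (big)
  top 5b → 0x1e → bra [J]
  imm@[10:0]=0x7fe (s11→-2) ⇒ $-2
  target = base 0xb452 + off 0x18 + 2 + imm -2 = 0xb46a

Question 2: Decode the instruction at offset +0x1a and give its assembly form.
[1a] 17 00 → 0x1700
  op=0x1700>>11=0x2 ⇒ psh (R)
  [10:8] rd=7 = sp

psh sp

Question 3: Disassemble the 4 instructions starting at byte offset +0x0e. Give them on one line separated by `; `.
off 0x0e: read 9c 20 as big → 0x9c20
  top 5b → 0x13 → and [RR]
  rd@[10:8]=0x4 ⇒ si
  rs@[7:5]=0x1 ⇒ bx
off 0x10: read d9 a7 as big → 0xd9a7
  top 5b → 0x1b → sbi [RI]
  rd@[10:8]=0x1 ⇒ bx
  imm@[7:0]=0xa7 ⇒ $167
off 0x12: read df f4 as big → 0xdff4
  top 5b → 0x1b → sbi [RI]
  rd@[10:8]=0x7 ⇒ sp
  imm@[7:0]=0xf4 ⇒ $244
off 0x14: read da 1f as big → 0xda1f
  top 5b → 0x1b → sbi [RI]
  rd@[10:8]=0x2 ⇒ cx
  imm@[7:0]=0x1f ⇒ $31

and si, bx; sbi bx, $167; sbi sp, $244; sbi cx, $31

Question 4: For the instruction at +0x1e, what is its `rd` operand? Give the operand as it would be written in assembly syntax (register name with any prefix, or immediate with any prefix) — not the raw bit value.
bp

+0x1e: de 2f ⇒ word 0xde2f (big)
  top 5b → 0x1b → sbi [RI]
  rd@[10:8]=0x6 ⇒ bp
  imm@[7:0]=0x2f ⇒ $47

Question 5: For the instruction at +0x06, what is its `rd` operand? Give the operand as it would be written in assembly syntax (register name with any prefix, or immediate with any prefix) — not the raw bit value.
off 0x06: read 14 00 as big → 0x1400
  op=0x1400>>11=0x2 ⇒ psh (R)
  [10:8] rd=4 = si

si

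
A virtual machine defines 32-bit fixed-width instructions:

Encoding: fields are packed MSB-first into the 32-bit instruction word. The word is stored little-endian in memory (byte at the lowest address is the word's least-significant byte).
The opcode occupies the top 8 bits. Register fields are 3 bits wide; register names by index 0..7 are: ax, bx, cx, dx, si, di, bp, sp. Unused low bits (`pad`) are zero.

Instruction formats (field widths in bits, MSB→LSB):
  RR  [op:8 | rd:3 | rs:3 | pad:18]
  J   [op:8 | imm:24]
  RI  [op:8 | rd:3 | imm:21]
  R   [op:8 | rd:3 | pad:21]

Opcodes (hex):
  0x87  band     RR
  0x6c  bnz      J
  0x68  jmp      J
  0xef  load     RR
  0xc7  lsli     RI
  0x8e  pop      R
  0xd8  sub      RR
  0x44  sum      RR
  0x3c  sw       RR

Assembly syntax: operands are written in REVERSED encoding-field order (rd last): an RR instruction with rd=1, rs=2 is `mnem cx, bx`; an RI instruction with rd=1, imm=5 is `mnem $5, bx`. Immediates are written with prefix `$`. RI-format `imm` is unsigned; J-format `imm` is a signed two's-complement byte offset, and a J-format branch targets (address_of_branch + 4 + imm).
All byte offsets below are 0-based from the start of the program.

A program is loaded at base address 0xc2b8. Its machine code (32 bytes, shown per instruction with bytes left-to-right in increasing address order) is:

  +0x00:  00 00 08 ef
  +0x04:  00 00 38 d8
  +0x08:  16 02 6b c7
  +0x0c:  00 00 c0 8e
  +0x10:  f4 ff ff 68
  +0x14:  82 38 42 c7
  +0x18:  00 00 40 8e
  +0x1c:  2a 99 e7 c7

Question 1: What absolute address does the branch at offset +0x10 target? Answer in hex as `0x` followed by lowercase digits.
@+10  little-endian(f4 ff ff 68) = 0x68fffff4
  top 8b → 0x68 → jmp [J]
  [23:0] imm=16777204 (s24→-12) = $-12
  target = base 0xc2b8 + off 0x10 + 4 + imm -12 = 0xc2c0

0xc2c0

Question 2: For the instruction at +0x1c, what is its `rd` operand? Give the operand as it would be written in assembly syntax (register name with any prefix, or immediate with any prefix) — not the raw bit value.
sp

@+1c  little-endian(2a 99 e7 c7) = 0xc7e7992a
  top 8b → 0xc7 → lsli [RI]
  [23:21] rd=7 = sp
  [20:0] imm=497962 = $497962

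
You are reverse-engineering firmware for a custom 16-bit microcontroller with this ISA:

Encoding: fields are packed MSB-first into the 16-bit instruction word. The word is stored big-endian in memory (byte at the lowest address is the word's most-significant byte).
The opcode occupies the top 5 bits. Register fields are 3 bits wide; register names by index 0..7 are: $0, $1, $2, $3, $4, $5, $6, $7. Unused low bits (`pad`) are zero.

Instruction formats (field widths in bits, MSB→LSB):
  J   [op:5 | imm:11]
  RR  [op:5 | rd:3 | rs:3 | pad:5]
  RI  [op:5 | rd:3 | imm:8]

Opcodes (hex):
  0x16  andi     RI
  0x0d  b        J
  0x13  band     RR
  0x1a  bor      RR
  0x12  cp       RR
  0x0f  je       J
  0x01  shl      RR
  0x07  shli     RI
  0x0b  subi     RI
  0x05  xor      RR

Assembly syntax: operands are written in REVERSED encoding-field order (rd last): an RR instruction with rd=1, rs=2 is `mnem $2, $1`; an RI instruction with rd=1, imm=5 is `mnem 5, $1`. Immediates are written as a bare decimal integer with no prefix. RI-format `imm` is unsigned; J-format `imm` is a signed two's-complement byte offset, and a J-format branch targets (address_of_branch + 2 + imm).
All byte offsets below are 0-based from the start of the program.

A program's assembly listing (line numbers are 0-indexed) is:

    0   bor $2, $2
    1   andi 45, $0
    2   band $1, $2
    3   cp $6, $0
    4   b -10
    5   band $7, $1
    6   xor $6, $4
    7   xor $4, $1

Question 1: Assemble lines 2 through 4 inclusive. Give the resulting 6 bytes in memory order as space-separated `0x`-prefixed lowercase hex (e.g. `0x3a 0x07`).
line 2 (band): pack op=0x13:5|rd=2:3|rs=1:3|pad=0:5 = 0x9a20; big→ 9a 20
line 3 (cp): pack op=0x12:5|rd=0:3|rs=6:3|pad=0:5 = 0x90c0; big→ 90 c0
line 4 (b): pack op=0xd:5|imm=-10:11 = 0x6ff6; big→ 6f f6

0x9a 0x20 0x90 0xc0 0x6f 0xf6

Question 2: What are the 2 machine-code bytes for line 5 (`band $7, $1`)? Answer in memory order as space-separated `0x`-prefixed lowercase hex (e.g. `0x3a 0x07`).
5. band fields op=0x13:5|rd=1:3|rs=7:3|pad=0:5 → word 99e0h → 99 e0

0x99 0xe0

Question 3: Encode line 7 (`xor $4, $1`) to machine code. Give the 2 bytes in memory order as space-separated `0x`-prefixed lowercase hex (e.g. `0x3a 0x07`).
line 7 (xor): pack op=0x5:5|rd=1:3|rs=4:3|pad=0:5 = 0x2980; big→ 29 80

0x29 0x80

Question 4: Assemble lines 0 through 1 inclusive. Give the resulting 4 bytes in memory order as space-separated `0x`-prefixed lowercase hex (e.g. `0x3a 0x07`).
L0: bor op=0x1a:5|rd=2:3|rs=2:3|pad=0:5 ⇒ 0xd240 ⇒ big d2 40
L1: andi op=0x16:5|rd=0:3|imm=45:8 ⇒ 0xb02d ⇒ big b0 2d

0xd2 0x40 0xb0 0x2d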